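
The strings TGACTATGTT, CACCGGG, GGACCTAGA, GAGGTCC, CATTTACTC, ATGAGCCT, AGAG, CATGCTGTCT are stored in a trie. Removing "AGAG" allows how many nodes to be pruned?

3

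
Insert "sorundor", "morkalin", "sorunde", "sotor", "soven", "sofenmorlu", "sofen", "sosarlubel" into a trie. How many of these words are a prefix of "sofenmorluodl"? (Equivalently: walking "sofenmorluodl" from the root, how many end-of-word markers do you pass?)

2

Check each prefix of "sofenmorluodl" against the stored set — each match is an end-marker on the path.
Prefixes of the query that are stored words: "sofen", "sofenmorlu"
Count: 2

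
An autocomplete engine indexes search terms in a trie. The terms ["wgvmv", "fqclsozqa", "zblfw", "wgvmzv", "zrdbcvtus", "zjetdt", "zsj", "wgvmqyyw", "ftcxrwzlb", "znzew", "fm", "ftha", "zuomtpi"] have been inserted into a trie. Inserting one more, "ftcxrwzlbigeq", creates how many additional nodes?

Walking "ftcxrwzlbigeq" from the root, the first 9 characters ("ftcxrwzlb") follow existing edges; "i" is the first miss.
So 13 − 9 = 4 new nodes.

4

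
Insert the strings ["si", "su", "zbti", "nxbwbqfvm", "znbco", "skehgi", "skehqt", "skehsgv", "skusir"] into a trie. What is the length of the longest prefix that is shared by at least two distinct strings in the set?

Equivalently: take the maximum, over all pairs, of their longest common prefix length.
e.g. "skehgi" and "skehqt" share the prefix "skeh" of length 4; no pair shares a longer one.
Longest shared-prefix length: 4

4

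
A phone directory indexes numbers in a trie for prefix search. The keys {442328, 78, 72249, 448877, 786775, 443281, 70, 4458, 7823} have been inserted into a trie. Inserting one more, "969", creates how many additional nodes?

No existing word starts with "9", so every character of "969" needs a new node.
3 − 0 = 3 new nodes.

3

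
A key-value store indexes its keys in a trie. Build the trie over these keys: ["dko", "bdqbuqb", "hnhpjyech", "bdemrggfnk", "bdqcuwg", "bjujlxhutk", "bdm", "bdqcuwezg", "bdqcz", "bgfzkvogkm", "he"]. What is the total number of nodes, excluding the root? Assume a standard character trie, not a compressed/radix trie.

Insert word by word; a character creates a node only if that edge doesn't already exist:
  "dko" → 3 new (d, k, o)
  "bdqbuqb" → 7 new (b, d, q, b, u, q, b)
  "hnhpjyech" → 9 new (h, n, h, p, j, y, e, c, h)
  "bdemrggfnk" → prefix "bd" already present; 8 new (e, m, r, g, g, f, n, k)
  "bdqcuwg" → prefix "bdq" already present; 4 new (c, u, w, g)
  "bjujlxhutk" → prefix "b" already present; 9 new (j, u, j, l, x, h, u, t, k)
  "bdm" → prefix "bd" already present; 1 new (m)
  "bdqcuwezg" → prefix "bdqcuw" already present; 3 new (e, z, g)
  "bdqcz" → prefix "bdqc" already present; 1 new (z)
  "bgfzkvogkm" → prefix "b" already present; 9 new (g, f, z, k, v, o, g, k, m)
  "he" → prefix "h" already present; 1 new (e)
Total nodes = 3 + 7 + 9 + 8 + 4 + 9 + 1 + 3 + 1 + 9 + 1 = 55

55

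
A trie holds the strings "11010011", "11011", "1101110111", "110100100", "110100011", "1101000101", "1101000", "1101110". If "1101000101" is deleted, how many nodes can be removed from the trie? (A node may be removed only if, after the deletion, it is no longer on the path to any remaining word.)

2

Walk "1101000101" from the leaf back toward the root, removing each node that no remaining word uses.
The suffix "01" (2 nodes) is used only by "1101000101"; the node for "11010001" still has the child "1", so pruning stops there.
Nodes removed: 2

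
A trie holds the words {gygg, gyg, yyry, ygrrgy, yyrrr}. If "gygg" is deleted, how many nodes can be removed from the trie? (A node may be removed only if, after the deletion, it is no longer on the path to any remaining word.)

1

Walk "gygg" from the leaf back toward the root, removing each node that no remaining word uses.
The suffix "g" (1 node) is used only by "gygg"; "gyg" is itself a stored word, so pruning stops there.
Nodes removed: 1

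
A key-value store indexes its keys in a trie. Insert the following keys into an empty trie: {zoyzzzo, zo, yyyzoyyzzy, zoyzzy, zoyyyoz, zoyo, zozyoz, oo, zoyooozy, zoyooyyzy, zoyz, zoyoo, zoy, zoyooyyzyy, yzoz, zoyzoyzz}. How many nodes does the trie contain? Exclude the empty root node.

Count nodes per top-level branch (shared prefixes stored once):
  'o'-branch (oo): 2 nodes
  'y'-branch (yyyzoyyzzy, yzoz): 13 nodes
  'z'-branch (zo, zoy, zoyo, zoyoo, zoyooozy, zoyooyyzy, zoyooyyzyy, zoyyyoz, zoyz, zoyzoyzz, zoyzzy, zoyzzzo, zozyoz): 30 nodes
Sum: 45

45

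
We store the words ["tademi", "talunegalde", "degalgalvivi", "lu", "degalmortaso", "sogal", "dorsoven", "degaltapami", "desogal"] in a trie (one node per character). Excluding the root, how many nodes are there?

Trace insertions, counting only characters that open a new branch:
  "tademi" → 6 new (t, a, d, e, m, i)
  "talunegalde" → prefix "ta" already present; 9 new (l, u, n, e, g, a, l, d, e)
  "degalgalvivi" → 12 new (d, e, g, a, l, g, a, l, v, i, v, i)
  "lu" → 2 new (l, u)
  "degalmortaso" → prefix "degal" already present; 7 new (m, o, r, t, a, s, o)
  "sogal" → 5 new (s, o, g, a, l)
  "dorsoven" → prefix "d" already present; 7 new (o, r, s, o, v, e, n)
  "degaltapami" → prefix "degal" already present; 6 new (t, a, p, a, m, i)
  "desogal" → prefix "de" already present; 5 new (s, o, g, a, l)
Total nodes = 6 + 9 + 12 + 2 + 7 + 5 + 7 + 6 + 5 = 59

59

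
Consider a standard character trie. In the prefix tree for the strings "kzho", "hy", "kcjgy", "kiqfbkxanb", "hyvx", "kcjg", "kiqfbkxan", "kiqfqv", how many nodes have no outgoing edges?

Leaves are exactly the stored words that no other stored word extends.
Those words: "hyvx", "kcjgy", "kiqfbkxanb", "kiqfqv", "kzho"
Leaf count: 5

5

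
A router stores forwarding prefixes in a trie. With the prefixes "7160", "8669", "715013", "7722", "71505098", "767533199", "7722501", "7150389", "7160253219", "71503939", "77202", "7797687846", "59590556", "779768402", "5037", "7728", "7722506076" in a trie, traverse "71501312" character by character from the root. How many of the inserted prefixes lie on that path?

Walk "71501312" from the root; an end-of-word marker is hit whenever a stored word is a prefix of "71501312".
Prefixes of the query that are stored words: "715013"
Count: 1

1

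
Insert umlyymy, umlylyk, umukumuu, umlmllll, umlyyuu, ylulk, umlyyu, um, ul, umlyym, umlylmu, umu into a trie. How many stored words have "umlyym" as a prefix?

2

Filter for entries beginning with "umlyym":
Words under "umlyym": umlyym, umlyymy
Count: 2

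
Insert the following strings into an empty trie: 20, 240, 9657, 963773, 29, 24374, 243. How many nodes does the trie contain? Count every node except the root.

16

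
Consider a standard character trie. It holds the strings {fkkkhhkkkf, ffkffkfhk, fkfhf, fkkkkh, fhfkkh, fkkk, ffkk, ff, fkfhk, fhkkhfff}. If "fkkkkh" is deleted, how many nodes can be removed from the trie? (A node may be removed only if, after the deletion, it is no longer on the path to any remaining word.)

2

After clearing the end-marker at "fkkkkh", prune upward until reaching a node still needed by another word.
The suffix "kh" (2 nodes) is used only by "fkkkkh"; the node for "fkkk" still has the child "h", so pruning stops there.
Nodes removed: 2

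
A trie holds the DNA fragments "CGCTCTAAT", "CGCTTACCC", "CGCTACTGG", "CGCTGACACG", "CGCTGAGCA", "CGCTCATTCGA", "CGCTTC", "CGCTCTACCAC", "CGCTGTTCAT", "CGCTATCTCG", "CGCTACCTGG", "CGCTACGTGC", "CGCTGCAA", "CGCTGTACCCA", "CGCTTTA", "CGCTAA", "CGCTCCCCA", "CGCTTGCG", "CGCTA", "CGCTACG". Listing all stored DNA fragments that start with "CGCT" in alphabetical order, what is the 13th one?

Words with prefix "CGCT", in lexicographic order: "CGCTA", "CGCTAA", "CGCTACCTGG", "CGCTACG", "CGCTACGTGC", "CGCTACTGG", "CGCTATCTCG", "CGCTCATTCGA", "CGCTCCCCA", "CGCTCTAAT", "CGCTCTACCAC", "CGCTGACACG", "CGCTGAGCA", "CGCTGCAA", "CGCTGTACCCA", "CGCTGTTCAT", "CGCTTACCC", "CGCTTC", "CGCTTGCG", "CGCTTTA"
The 13th is CGCTGAGCA.

CGCTGAGCA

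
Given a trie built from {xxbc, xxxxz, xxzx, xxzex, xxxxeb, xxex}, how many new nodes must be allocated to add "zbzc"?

"zbzc" shares no prefix with any stored word, so all 4 characters open new nodes.
4 − 0 = 4 new nodes.

4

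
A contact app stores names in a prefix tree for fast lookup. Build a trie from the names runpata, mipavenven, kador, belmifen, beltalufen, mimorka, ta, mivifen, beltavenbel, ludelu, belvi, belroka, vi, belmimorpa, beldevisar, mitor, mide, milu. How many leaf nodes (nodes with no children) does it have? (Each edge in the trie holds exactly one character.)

Leaves are exactly the stored words that no other stored word extends.
Those words: "beldevisar", "belmifen", "belmimorpa", "belroka", "beltalufen", "beltavenbel", "belvi", "kador", "ludelu", "mide", "milu", "mimorka", "mipavenven", "mitor", "mivifen", "runpata", "ta", "vi"
Leaf count: 18

18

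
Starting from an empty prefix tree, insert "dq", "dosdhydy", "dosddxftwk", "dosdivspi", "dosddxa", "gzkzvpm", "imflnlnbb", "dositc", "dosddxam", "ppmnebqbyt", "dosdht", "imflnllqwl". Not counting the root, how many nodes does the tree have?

For each word, the new-node count is its length minus the longest prefix already in the trie:
  "dq" → 2 new (d, q)
  "dosdhydy" → prefix "d" already present; 7 new (o, s, d, h, y, d, y)
  "dosddxftwk" → prefix "dosd" already present; 6 new (d, x, f, t, w, k)
  "dosdivspi" → prefix "dosd" already present; 5 new (i, v, s, p, i)
  "dosddxa" → prefix "dosddx" already present; 1 new (a)
  "gzkzvpm" → 7 new (g, z, k, z, v, p, m)
  "imflnlnbb" → 9 new (i, m, f, l, n, l, n, b, b)
  "dositc" → prefix "dos" already present; 3 new (i, t, c)
  "dosddxam" → prefix "dosddxa" already present; 1 new (m)
  "ppmnebqbyt" → 10 new (p, p, m, n, e, b, q, b, y, t)
  "dosdht" → prefix "dosdh" already present; 1 new (t)
  "imflnllqwl" → prefix "imflnl" already present; 4 new (l, q, w, l)
Total nodes = 2 + 7 + 6 + 5 + 1 + 7 + 9 + 3 + 1 + 10 + 1 + 4 = 56

56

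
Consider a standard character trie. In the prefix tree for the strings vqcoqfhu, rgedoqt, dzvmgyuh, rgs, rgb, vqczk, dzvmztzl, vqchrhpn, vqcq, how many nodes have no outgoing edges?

9

Leaves are exactly the stored words that no other stored word extends.
Those words: "dzvmgyuh", "dzvmztzl", "rgb", "rgedoqt", "rgs", "vqchrhpn", "vqcoqfhu", "vqcq", "vqczk"
Leaf count: 9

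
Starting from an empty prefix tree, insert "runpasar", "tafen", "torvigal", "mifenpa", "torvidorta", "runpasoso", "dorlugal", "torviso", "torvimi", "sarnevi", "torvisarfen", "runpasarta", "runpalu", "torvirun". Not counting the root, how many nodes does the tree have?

66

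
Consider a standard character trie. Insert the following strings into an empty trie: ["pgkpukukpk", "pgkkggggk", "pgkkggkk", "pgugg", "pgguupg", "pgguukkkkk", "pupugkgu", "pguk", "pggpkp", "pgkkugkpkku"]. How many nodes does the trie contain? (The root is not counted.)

49

Trace insertions, counting only characters that open a new branch:
  "pgkpukukpk" → 10 new (p, g, k, p, u, k, u, k, p, k)
  "pgkkggggk" → prefix "pgk" already present; 6 new (k, g, g, g, g, k)
  "pgkkggkk" → prefix "pgkkgg" already present; 2 new (k, k)
  "pgugg" → prefix "pg" already present; 3 new (u, g, g)
  "pgguupg" → prefix "pg" already present; 5 new (g, u, u, p, g)
  "pgguukkkkk" → prefix "pgguu" already present; 5 new (k, k, k, k, k)
  "pupugkgu" → prefix "p" already present; 7 new (u, p, u, g, k, g, u)
  "pguk" → prefix "pgu" already present; 1 new (k)
  "pggpkp" → prefix "pgg" already present; 3 new (p, k, p)
  "pgkkugkpkku" → prefix "pgkk" already present; 7 new (u, g, k, p, k, k, u)
Total nodes = 10 + 6 + 2 + 3 + 5 + 5 + 7 + 1 + 3 + 7 = 49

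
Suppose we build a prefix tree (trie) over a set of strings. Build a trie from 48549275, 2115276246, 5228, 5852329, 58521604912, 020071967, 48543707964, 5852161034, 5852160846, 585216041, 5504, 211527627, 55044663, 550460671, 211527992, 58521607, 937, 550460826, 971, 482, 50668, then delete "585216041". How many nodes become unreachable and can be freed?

1

Walk "585216041" from the leaf back toward the root, removing each node that no remaining word uses.
The suffix "1" (1 node) is used only by "585216041"; the node for "58521604" still has the child "9", so pruning stops there.
Nodes removed: 1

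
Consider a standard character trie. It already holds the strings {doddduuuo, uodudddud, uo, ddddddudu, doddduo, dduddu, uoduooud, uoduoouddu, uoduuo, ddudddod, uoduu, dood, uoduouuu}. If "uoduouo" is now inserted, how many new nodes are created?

1

Walking "uoduouo" from the root, the first 6 characters ("uoduou") follow existing edges; "o" is the first miss.
Each of the 1 remaining characters creates one node.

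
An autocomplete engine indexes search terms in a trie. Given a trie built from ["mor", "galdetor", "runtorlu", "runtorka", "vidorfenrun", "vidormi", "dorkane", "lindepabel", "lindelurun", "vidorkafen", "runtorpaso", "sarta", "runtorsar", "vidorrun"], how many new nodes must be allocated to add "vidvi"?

2

Walking "vidvi" from the root, the first 3 characters ("vid") follow existing edges; "v" is the first miss.
New nodes needed: |"vidvi"| − 3 = 5 − 3 = 2.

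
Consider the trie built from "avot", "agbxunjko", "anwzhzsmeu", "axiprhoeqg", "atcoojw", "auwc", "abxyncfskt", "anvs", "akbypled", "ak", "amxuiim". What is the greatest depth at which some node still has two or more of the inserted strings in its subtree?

2

Equivalently: take the maximum, over all pairs, of their longest common prefix length.
e.g. "ak" and "akbypled" share the prefix "ak" of length 2; no pair shares a longer one.
Longest shared-prefix length: 2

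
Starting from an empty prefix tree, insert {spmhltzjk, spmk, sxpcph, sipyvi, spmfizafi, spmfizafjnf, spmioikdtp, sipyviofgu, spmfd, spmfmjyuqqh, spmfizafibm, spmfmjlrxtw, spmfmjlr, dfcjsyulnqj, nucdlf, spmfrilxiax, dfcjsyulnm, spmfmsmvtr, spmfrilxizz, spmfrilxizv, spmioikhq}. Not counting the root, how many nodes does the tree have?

Trace insertions, counting only characters that open a new branch:
  "spmhltzjk" → 9 new (s, p, m, h, l, t, z, j, k)
  "spmk" → prefix "spm" already present; 1 new (k)
  "sxpcph" → prefix "s" already present; 5 new (x, p, c, p, h)
  "sipyvi" → prefix "s" already present; 5 new (i, p, y, v, i)
  "spmfizafi" → prefix "spm" already present; 6 new (f, i, z, a, f, i)
  "spmfizafjnf" → prefix "spmfizaf" already present; 3 new (j, n, f)
  "spmioikdtp" → prefix "spm" already present; 7 new (i, o, i, k, d, t, p)
  "sipyviofgu" → prefix "sipyvi" already present; 4 new (o, f, g, u)
  "spmfd" → prefix "spmf" already present; 1 new (d)
  "spmfmjyuqqh" → prefix "spmf" already present; 7 new (m, j, y, u, q, q, h)
  "spmfizafibm" → prefix "spmfizafi" already present; 2 new (b, m)
  "spmfmjlrxtw" → prefix "spmfmj" already present; 5 new (l, r, x, t, w)
  "spmfmjlr" → prefix "spmfmjlr" already present; 0 new (none)
  "dfcjsyulnqj" → 11 new (d, f, c, j, s, y, u, l, n, q, j)
  "nucdlf" → 6 new (n, u, c, d, l, f)
  "spmfrilxiax" → prefix "spmf" already present; 7 new (r, i, l, x, i, a, x)
  "dfcjsyulnm" → prefix "dfcjsyuln" already present; 1 new (m)
  "spmfmsmvtr" → prefix "spmfm" already present; 5 new (s, m, v, t, r)
  "spmfrilxizz" → prefix "spmfrilxi" already present; 2 new (z, z)
  "spmfrilxizv" → prefix "spmfrilxiz" already present; 1 new (v)
  "spmioikhq" → prefix "spmioik" already present; 2 new (h, q)
Total nodes = 9 + 1 + 5 + 5 + 6 + 3 + 7 + 4 + 1 + 7 + 2 + 5 + 0 + 11 + 6 + 7 + 1 + 5 + 2 + 1 + 2 = 90

90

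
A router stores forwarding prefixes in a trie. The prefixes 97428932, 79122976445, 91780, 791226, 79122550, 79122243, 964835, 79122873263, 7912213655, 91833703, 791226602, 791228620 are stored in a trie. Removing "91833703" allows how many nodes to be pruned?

Walk "91833703" from the leaf back toward the root, removing each node that no remaining word uses.
The suffix "833703" (6 nodes) is used only by "91833703"; the node for "91" still has the child "7", so pruning stops there.
Nodes removed: 6

6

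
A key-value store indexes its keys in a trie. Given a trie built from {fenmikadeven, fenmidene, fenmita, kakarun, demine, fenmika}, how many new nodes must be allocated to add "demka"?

"dem" is already a path in the trie; the remaining "ka" must be added.
Each of the 2 remaining characters creates one node.

2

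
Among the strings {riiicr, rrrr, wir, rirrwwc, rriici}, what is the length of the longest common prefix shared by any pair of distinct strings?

2

The deepest shared node is where two words last agree before diverging.
"riiicr" and "rirrwwc" agree on "ri" (2 characters) before diverging; nothing deeper is shared.
Longest shared-prefix length: 2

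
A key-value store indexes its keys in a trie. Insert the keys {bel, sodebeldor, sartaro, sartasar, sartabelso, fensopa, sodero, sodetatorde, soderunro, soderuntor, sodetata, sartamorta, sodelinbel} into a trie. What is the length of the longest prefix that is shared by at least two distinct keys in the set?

7

Look for the deepest trie node that still has at least two words in its subtree.
e.g. "soderunro" and "soderuntor" share the prefix "soderun" of length 7; no pair shares a longer one.
Longest shared-prefix length: 7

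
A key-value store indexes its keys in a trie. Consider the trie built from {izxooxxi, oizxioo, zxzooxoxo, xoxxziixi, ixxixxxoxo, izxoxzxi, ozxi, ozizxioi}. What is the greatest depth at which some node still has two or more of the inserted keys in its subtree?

The deepest shared node is where two words last agree before diverging.
e.g. "izxooxxi" and "izxoxzxi" share the prefix "izxo" of length 4; no pair shares a longer one.
Longest shared-prefix length: 4

4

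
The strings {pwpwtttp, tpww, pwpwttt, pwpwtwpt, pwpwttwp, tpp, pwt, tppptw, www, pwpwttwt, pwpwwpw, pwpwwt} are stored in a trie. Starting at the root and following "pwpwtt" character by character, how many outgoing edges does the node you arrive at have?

2

Walk "pwpwtt" from the root, arriving at one node.
Characters that immediately follow "pwpwtt" among the stored strings: {t, w}.
That node has 2 child edges.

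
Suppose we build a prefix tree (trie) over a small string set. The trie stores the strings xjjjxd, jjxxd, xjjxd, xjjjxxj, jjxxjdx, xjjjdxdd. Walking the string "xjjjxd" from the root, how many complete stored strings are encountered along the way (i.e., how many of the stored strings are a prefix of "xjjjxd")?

1

Traverse "xjjjxd" character by character; count nodes along the way that are marked as word ends.
Prefixes of the query that are stored words: "xjjjxd"
Count: 1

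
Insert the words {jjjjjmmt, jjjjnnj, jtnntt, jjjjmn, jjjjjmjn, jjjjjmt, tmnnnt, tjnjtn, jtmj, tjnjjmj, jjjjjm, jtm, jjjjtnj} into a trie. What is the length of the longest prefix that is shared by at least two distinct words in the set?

6

Look for the deepest trie node that still has at least two words in its subtree.
e.g. "jjjjjm" and "jjjjjmjn" share the prefix "jjjjjm" of length 6; no pair shares a longer one.
Longest shared-prefix length: 6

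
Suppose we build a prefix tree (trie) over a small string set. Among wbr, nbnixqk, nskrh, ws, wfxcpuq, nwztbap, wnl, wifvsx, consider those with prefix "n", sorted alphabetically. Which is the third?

nwztbap

DFS of the "n" subtree visits, in order: "nbnixqk", "nskrh", "nwztbap"
Position 3: nwztbap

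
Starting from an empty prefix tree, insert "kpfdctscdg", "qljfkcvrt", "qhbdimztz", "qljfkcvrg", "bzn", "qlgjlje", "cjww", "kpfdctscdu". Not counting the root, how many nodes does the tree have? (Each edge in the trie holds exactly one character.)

41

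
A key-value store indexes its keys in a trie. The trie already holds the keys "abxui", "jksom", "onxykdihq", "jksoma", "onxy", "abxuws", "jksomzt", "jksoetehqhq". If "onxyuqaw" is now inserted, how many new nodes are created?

The longest prefix of "onxyuqaw" already in the trie is "onxy" (length 4).
New nodes needed: |"onxyuqaw"| − 4 = 8 − 4 = 4.

4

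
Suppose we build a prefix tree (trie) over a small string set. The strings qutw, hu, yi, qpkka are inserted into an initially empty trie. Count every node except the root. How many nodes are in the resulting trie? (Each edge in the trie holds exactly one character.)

Trie structure (* marks end of a word):
(root)
├─ h
│  └─ u *
├─ q
│  ├─ p
│  │  └─ k
│  │     └─ k
│  │        └─ a *
│  └─ u
│     └─ t
│        └─ w *
└─ y
   └─ i *
Counting every labelled node above: 12.

12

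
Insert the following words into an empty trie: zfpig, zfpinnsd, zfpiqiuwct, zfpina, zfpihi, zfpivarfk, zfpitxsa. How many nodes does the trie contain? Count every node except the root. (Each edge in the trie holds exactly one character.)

Count nodes per top-level branch (shared prefixes stored once):
  'z'-branch (zfpig, zfpihi, zfpina, zfpinnsd, zfpiqiuwct, zfpitxsa, zfpivarfk): 27 nodes
Sum: 27

27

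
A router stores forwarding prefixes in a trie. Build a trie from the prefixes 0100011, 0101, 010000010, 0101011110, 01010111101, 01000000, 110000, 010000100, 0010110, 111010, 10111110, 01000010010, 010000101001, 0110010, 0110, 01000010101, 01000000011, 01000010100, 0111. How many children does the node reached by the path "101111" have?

1

Walk "101111" from the root, arriving at one node.
Distinct next characters after "101111": 1.
That node has 1 child edge.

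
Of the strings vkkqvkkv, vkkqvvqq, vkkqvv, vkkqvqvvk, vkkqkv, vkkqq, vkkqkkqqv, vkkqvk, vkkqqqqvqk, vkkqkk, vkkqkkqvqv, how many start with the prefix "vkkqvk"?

2

Walk to "vkkqvk"; the words in its subtree are exactly those with that prefix.
Words under "vkkqvk": vkkqvk, vkkqvkkv
Count: 2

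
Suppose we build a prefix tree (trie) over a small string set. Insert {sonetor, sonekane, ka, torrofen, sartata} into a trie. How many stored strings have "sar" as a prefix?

1

Filter for entries beginning with "sar":
Matches: "sartata"
Count: 1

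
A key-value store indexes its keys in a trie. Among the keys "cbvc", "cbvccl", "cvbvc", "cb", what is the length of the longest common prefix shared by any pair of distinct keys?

Equivalently: take the maximum, over all pairs, of their longest common prefix length.
"cbvc" and "cbvccl" agree on "cbvc" (4 characters) before diverging; nothing deeper is shared.
Longest shared-prefix length: 4

4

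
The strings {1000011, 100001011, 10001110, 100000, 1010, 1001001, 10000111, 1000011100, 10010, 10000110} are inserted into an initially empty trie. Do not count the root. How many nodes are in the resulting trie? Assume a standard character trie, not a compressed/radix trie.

Trie structure (* marks end of a word):
(root)
└─ 1
   └─ 0
      ├─ 0
      │  ├─ 0
      │  │  ├─ 0
      │  │  │  ├─ 0 *
      │  │  │  └─ 1
      │  │  │     ├─ 0
      │  │  │     │  └─ 1
      │  │  │     │     └─ 1 *
      │  │  │     └─ 1 *
      │  │  │        ├─ 0 *
      │  │  │        └─ 1 *
      │  │  │           └─ 0
      │  │  │              └─ 0 *
      │  │  └─ 1
      │  │     └─ 1
      │  │        └─ 1
      │  │           └─ 0 *
      │  └─ 1
      │     └─ 0 *
      │        └─ 0
      │           └─ 1 *
      └─ 1
         └─ 0 *
Counting every labelled node above: 25.

25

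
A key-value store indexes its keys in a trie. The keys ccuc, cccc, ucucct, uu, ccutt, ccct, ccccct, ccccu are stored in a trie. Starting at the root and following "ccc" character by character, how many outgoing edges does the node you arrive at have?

The children of the "ccc" node are the distinct next characters among strings starting with "ccc".
Distinct next characters after "ccc": c, t.
That node has 2 child edges.

2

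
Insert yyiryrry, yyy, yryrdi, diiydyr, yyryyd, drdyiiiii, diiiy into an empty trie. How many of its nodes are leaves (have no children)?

A leaf is a node with no children — equivalently, the end of a word that is not a proper prefix of any other stored word.
Those words: "diiiy", "diiydyr", "drdyiiiii", "yryrdi", "yyiryrry", "yyryyd", "yyy"
Leaf count: 7

7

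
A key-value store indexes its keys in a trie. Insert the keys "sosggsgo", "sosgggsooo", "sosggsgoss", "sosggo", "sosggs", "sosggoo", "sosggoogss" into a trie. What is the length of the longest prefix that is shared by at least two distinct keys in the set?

Look for the deepest trie node that still has at least two words in its subtree.
"sosggsgo" and "sosggsgoss" agree on "sosggsgo" (8 characters) before diverging; nothing deeper is shared.
Longest shared-prefix length: 8

8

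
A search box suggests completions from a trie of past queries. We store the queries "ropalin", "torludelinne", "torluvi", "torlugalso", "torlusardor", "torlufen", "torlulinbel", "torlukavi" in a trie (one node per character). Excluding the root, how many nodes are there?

45

Count nodes per top-level branch (shared prefixes stored once):
  'r'-branch (ropalin): 7 nodes
  't'-branch (torludelinne, torlufen, torlugalso, torlukavi, torlulinbel, torlusardor, torluvi): 38 nodes
Sum: 45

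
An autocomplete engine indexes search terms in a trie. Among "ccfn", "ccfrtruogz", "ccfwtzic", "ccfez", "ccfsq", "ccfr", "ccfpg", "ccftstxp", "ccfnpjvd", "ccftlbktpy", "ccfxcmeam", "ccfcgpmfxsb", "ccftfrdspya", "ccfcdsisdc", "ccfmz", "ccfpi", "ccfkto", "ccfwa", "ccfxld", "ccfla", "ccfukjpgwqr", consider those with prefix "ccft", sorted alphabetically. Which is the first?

ccftfrdspya

Words with prefix "ccft", in lexicographic order: "ccftfrdspya", "ccftlbktpy", "ccftstxp"
The 1st is ccftfrdspya.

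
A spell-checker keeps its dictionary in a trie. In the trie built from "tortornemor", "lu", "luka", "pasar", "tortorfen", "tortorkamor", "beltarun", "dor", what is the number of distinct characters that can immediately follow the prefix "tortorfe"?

1

Walk "tortorfe" from the root, arriving at one node.
Characters that immediately follow "tortorfe" among the stored strings: {n}.
That node has 1 child edge.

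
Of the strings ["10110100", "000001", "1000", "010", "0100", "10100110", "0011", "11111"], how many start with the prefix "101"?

Filter for entries beginning with "101":
Words under "101": 10100110, 10110100
Count: 2

2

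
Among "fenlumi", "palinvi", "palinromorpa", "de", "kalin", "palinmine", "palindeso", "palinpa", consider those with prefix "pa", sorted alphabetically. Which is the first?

DFS of the "pa" subtree visits, in order: "palindeso", "palinmine", "palinpa", "palinromorpa", "palinvi"
The 1st is palindeso.

palindeso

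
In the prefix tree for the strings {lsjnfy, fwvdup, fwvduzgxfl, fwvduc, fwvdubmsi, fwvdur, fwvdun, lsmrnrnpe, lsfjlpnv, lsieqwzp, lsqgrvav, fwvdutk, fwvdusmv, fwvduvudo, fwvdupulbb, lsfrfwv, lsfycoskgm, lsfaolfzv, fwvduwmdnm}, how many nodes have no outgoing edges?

18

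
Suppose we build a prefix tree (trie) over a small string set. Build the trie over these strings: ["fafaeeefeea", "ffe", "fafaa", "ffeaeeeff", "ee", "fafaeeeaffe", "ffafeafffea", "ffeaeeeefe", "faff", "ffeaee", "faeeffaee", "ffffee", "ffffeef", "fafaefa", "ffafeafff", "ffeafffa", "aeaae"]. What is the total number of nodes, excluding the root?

Count nodes per top-level branch (shared prefixes stored once):
  'a'-branch (aeaae): 5 nodes
  'e'-branch (ee): 2 nodes
  'f'-branch (faeeffaee, fafaa, fafaeeeaffe, fafaeeefeea, fafaefa, faff, ffafeafff, ffafeafffea, ffe, ffeaee, ffeaeeeefe, ffeaeeeff, ffeafffa, ffffee, ffffeef): 55 nodes
Sum: 62

62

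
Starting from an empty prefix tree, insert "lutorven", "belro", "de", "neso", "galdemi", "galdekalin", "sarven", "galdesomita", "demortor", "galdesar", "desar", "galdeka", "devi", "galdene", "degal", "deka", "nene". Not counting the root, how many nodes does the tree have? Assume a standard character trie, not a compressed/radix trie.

65

Count nodes per top-level branch (shared prefixes stored once):
  'b'-branch (belro): 5 nodes
  'd'-branch (de, degal, deka, demortor, desar, devi): 18 nodes
  'g'-branch (galdeka, galdekalin, galdemi, galdene, galdesar, galdesomita): 22 nodes
  'l'-branch (lutorven): 8 nodes
  'n'-branch (nene, neso): 6 nodes
  's'-branch (sarven): 6 nodes
Sum: 65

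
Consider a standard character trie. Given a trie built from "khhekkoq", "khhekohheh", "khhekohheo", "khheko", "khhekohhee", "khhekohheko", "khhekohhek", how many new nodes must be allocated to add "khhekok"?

1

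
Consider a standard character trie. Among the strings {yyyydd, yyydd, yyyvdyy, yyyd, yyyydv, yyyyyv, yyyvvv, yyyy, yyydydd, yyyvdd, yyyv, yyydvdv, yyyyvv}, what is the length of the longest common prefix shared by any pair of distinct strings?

Equivalently: take the maximum, over all pairs, of their longest common prefix length.
e.g. "yyyvdd" and "yyyvdyy" share the prefix "yyyvd" of length 5; no pair shares a longer one.
Longest shared-prefix length: 5

5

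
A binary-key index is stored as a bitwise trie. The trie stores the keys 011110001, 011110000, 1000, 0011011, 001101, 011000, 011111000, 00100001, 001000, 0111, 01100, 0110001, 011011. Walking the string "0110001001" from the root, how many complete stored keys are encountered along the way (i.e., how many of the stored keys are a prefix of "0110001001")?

3

Traverse "0110001001" character by character; count nodes along the way that are marked as word ends.
Prefixes of the query that are stored words: "01100", "011000", "0110001"
Count: 3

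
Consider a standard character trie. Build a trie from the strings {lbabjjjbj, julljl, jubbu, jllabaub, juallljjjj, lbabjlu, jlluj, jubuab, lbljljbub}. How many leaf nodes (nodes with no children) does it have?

Leaves are exactly the stored words that no other stored word extends.
Those words: "jllabaub", "jlluj", "juallljjjj", "jubbu", "jubuab", "julljl", "lbabjjjbj", "lbabjlu", "lbljljbub"
Leaf count: 9

9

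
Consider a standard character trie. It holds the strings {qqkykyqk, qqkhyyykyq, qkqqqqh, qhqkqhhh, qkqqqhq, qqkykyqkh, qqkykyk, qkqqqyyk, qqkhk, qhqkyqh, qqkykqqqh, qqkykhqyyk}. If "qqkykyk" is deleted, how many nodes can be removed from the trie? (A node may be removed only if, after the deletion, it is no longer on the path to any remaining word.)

A node on "qqkykyk"'s path can go only if nothing else ends at it or branches off below it.
The suffix "k" (1 node) is used only by "qqkykyk"; the node for "qqkyky" still has the child "q", so pruning stops there.
Nodes removed: 1

1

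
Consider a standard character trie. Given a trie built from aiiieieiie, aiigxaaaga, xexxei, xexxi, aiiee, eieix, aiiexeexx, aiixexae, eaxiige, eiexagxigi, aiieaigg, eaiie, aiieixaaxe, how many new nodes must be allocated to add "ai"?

Every character of "ai" already lies on an existing path (it is a prefix of some stored word).
No new nodes are needed: 0.

0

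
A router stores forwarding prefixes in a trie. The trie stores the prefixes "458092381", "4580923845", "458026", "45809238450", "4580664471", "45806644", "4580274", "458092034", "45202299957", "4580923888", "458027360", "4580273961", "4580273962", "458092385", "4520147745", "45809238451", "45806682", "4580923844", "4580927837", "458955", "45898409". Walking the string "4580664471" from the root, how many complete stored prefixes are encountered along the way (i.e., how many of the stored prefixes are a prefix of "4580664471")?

2

Check each prefix of "4580664471" against the stored set — each match is an end-marker on the path.
Prefixes of the query that are stored words: "45806644", "4580664471"
Count: 2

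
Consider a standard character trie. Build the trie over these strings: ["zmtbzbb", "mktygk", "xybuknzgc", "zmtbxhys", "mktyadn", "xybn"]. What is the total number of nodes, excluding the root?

Trace insertions, counting only characters that open a new branch:
  "zmtbzbb" → 7 new (z, m, t, b, z, b, b)
  "mktygk" → 6 new (m, k, t, y, g, k)
  "xybuknzgc" → 9 new (x, y, b, u, k, n, z, g, c)
  "zmtbxhys" → prefix "zmtb" already present; 4 new (x, h, y, s)
  "mktyadn" → prefix "mkty" already present; 3 new (a, d, n)
  "xybn" → prefix "xyb" already present; 1 new (n)
Total nodes = 7 + 6 + 9 + 4 + 3 + 1 = 30

30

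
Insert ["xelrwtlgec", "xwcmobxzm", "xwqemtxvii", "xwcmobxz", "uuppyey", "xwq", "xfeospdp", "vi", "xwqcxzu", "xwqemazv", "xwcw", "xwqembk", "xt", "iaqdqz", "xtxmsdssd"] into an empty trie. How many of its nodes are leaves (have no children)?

Leaves are exactly the stored words that no other stored word extends.
Those words: "iaqdqz", "uuppyey", "vi", "xelrwtlgec", "xfeospdp", "xtxmsdssd", "xwcmobxzm", "xwcw", "xwqcxzu", "xwqemazv", "xwqembk", "xwqemtxvii"
Leaf count: 12

12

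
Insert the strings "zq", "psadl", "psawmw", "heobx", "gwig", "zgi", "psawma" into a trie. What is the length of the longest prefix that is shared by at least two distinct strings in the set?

5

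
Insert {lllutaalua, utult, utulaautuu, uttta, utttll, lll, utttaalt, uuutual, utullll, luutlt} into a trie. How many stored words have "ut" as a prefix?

6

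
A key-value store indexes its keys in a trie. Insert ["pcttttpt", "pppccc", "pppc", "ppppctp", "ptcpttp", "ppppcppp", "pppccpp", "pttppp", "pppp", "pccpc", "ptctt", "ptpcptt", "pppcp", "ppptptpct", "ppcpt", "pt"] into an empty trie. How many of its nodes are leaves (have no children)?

A leaf is a node with no children — equivalently, the end of a word that is not a proper prefix of any other stored word.
Those words: "pccpc", "pcttttpt", "ppcpt", "pppccc", "pppccpp", "pppcp", "ppppcppp", "ppppctp", "ppptptpct", "ptcpttp", "ptctt", "ptpcptt", "pttppp"
Leaf count: 13

13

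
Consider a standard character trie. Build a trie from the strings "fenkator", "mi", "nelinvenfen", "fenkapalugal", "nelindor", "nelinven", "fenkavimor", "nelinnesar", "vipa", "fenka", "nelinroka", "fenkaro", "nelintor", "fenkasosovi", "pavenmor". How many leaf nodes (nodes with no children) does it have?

Leaves are exactly the stored words that no other stored word extends.
Those words: "fenkapalugal", "fenkaro", "fenkasosovi", "fenkator", "fenkavimor", "mi", "nelindor", "nelinnesar", "nelinroka", "nelintor", "nelinvenfen", "pavenmor", "vipa"
Leaf count: 13

13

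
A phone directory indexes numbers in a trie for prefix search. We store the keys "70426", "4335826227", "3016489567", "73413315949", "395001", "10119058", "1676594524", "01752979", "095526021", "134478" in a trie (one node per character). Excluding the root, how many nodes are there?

For each word, the new-node count is its length minus the longest prefix already in the trie:
  "70426" → 5 new (7, 0, 4, 2, 6)
  "4335826227" → 10 new (4, 3, 3, 5, 8, 2, 6, 2, 2, 7)
  "3016489567" → 10 new (3, 0, 1, 6, 4, 8, 9, 5, 6, 7)
  "73413315949" → prefix "7" already present; 10 new (3, 4, 1, 3, 3, 1, 5, 9, 4, 9)
  "395001" → prefix "3" already present; 5 new (9, 5, 0, 0, 1)
  "10119058" → 8 new (1, 0, 1, 1, 9, 0, 5, 8)
  "1676594524" → prefix "1" already present; 9 new (6, 7, 6, 5, 9, 4, 5, 2, 4)
  "01752979" → 8 new (0, 1, 7, 5, 2, 9, 7, 9)
  "095526021" → prefix "0" already present; 8 new (9, 5, 5, 2, 6, 0, 2, 1)
  "134478" → prefix "1" already present; 5 new (3, 4, 4, 7, 8)
Total nodes = 5 + 10 + 10 + 10 + 5 + 8 + 9 + 8 + 8 + 5 = 78

78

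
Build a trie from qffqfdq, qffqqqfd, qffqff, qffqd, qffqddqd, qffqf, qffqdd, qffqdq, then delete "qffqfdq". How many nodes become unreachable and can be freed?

2

After clearing the end-marker at "qffqfdq", prune upward until reaching a node still needed by another word.
The suffix "dq" (2 nodes) is used only by "qffqfdq"; the node for "qffqf" still has the child "f", so pruning stops there.
Nodes removed: 2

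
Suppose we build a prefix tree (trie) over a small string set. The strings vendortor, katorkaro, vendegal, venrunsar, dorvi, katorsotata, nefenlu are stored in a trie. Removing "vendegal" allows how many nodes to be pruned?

4

A node on "vendegal"'s path can go only if nothing else ends at it or branches off below it.
The suffix "egal" (4 nodes) is used only by "vendegal"; the node for "vend" still has the child "o", so pruning stops there.
Nodes removed: 4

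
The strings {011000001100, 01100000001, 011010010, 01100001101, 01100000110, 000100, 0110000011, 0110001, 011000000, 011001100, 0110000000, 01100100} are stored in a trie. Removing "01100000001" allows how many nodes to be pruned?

1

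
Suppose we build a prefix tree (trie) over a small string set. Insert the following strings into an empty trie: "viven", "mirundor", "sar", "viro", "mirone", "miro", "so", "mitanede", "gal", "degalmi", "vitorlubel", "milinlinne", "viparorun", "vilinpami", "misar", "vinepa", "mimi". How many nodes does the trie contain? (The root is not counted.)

Insert word by word; a character creates a node only if that edge doesn't already exist:
  "viven" → 5 new (v, i, v, e, n)
  "mirundor" → 8 new (m, i, r, u, n, d, o, r)
  "sar" → 3 new (s, a, r)
  "viro" → prefix "vi" already present; 2 new (r, o)
  "mirone" → prefix "mir" already present; 3 new (o, n, e)
  "miro" → prefix "miro" already present; 0 new (none)
  "so" → prefix "s" already present; 1 new (o)
  "mitanede" → prefix "mi" already present; 6 new (t, a, n, e, d, e)
  "gal" → 3 new (g, a, l)
  "degalmi" → 7 new (d, e, g, a, l, m, i)
  "vitorlubel" → prefix "vi" already present; 8 new (t, o, r, l, u, b, e, l)
  "milinlinne" → prefix "mi" already present; 8 new (l, i, n, l, i, n, n, e)
  "viparorun" → prefix "vi" already present; 7 new (p, a, r, o, r, u, n)
  "vilinpami" → prefix "vi" already present; 7 new (l, i, n, p, a, m, i)
  "misar" → prefix "mi" already present; 3 new (s, a, r)
  "vinepa" → prefix "vi" already present; 4 new (n, e, p, a)
  "mimi" → prefix "mi" already present; 2 new (m, i)
Total nodes = 5 + 8 + 3 + 2 + 3 + 0 + 1 + 6 + 3 + 7 + 8 + 8 + 7 + 7 + 3 + 4 + 2 = 77

77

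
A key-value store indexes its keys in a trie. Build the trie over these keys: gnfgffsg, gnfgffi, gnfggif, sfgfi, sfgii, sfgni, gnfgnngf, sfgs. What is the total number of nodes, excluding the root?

26

Count nodes per top-level branch (shared prefixes stored once):
  'g'-branch (gnfgffi, gnfgffsg, gnfggif, gnfgnngf): 16 nodes
  's'-branch (sfgfi, sfgii, sfgni, sfgs): 10 nodes
Sum: 26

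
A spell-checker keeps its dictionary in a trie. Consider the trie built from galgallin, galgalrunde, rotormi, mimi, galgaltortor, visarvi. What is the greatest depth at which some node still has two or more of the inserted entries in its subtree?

6

Look for the deepest trie node that still has at least two words in its subtree.
e.g. "galgallin" and "galgalrunde" share the prefix "galgal" of length 6; no pair shares a longer one.
Longest shared-prefix length: 6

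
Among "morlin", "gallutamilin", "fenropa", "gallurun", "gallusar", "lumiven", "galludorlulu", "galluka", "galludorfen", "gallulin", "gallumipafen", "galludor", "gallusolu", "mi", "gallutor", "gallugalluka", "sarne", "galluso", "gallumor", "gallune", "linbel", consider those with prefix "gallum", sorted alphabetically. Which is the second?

gallumor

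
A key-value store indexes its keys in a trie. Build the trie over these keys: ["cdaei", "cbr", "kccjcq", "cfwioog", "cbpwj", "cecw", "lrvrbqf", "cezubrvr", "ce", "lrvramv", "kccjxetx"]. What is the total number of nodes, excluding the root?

45

Count nodes per top-level branch (shared prefixes stored once):
  'c'-branch (cbpwj, cbr, cdaei, ce, cecw, cezubrvr, cfwioog): 25 nodes
  'k'-branch (kccjcq, kccjxetx): 10 nodes
  'l'-branch (lrvramv, lrvrbqf): 10 nodes
Sum: 45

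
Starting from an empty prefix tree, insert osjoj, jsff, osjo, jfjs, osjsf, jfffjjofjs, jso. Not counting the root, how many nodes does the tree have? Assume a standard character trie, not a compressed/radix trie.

23

Trie structure (* marks end of a word):
(root)
├─ j
│  ├─ f
│  │  ├─ f
│  │  │  └─ f
│  │  │     └─ j
│  │  │        └─ j
│  │  │           └─ o
│  │  │              └─ f
│  │  │                 └─ j
│  │  │                    └─ s *
│  │  └─ j
│  │     └─ s *
│  └─ s
│     ├─ f
│     │  └─ f *
│     └─ o *
└─ o
   └─ s
      └─ j
         ├─ o *
         │  └─ j *
         └─ s
            └─ f *
Counting every labelled node above: 23.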